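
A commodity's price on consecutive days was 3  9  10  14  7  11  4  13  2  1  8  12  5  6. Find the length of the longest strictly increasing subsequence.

5

Track the smallest tail for each achievable length (strict):
3 → extends → [3]
9 → extends → [3, 9]
10 → extends → [3, 9, 10]
14 → extends → [3, 9, 10, 14]
7 → replaces 9 → [3, 7, 10, 14]
11 → replaces 14 → [3, 7, 10, 11]
4 → replaces 7 → [3, 4, 10, 11]
13 → extends → [3, 4, 10, 11, 13]
2 → replaces 3 → [2, 4, 10, 11, 13]
1 → replaces 2 → [1, 4, 10, 11, 13]
8 → replaces 10 → [1, 4, 8, 11, 13]
12 → replaces 13 → [1, 4, 8, 11, 12]
5 → replaces 8 → [1, 4, 5, 11, 12]
6 → replaces 11 → [1, 4, 5, 6, 12]
Five tails, so the longest strictly increasing subsequence has length 5 (e.g. 3, 9, 10, 11, 13).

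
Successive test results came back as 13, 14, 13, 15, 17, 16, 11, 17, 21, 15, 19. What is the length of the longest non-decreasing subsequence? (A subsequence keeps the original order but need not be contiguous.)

Let dp[i] be the length of the longest such subsequence ending at index i:
i:      1  2  3  4  5  6  7  8  9 10 11
a[i]:  13 14 13 15 17 16 11 17 21 15 19
dp:     1  2  2  3  4  4  1  5  6  4  6
Maximum dp value is 6.

6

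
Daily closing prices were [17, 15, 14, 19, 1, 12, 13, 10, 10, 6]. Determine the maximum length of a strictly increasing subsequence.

Let dp[i] be the length of the longest such subsequence ending at index i:
i:      1  2  3  4  5  6  7  8  9 10
a[i]:  17 15 14 19  1 12 13 10 10  6
dp:     1  1  1  2  1  2  3  2  2  2
Maximum dp value is 3.

3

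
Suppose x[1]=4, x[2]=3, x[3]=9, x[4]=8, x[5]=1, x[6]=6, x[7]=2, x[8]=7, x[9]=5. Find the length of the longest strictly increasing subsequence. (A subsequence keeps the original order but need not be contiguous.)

3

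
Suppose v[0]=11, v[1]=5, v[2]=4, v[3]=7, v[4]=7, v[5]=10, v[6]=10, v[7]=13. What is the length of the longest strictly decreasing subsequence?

3

Negate each value so 'decreasing' becomes 'increasing', then run patience tails on the negated sequence:
-11 → extends → [-11]
-5 → extends → [-11, -5]
-4 → extends → [-11, -5, -4]
-7 → replaces -5 → [-11, -7, -4]
-7 → already a tail → [-11, -7, -4]
-10 → replaces -7 → [-11, -10, -4]
-10 → already a tail → [-11, -10, -4]
-13 → replaces -11 → [-13, -10, -4]
Three tails, so the longest strictly decreasing subsequence of the original has length 3.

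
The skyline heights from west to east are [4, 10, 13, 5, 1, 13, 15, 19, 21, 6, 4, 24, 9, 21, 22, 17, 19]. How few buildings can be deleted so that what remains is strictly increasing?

Fewest deletions = n − (longest strictly increasing subsequence).
Patience tails:
4 → extends → [4]
10 → extends → [4, 10]
13 → extends → [4, 10, 13]
5 → replaces 10 → [4, 5, 13]
1 → replaces 4 → [1, 5, 13]
13 → already a tail → [1, 5, 13]
15 → extends → [1, 5, 13, 15]
19 → extends → [1, 5, 13, 15, 19]
21 → extends → [1, 5, 13, 15, 19, 21]
6 → replaces 13 → [1, 5, 6, 15, 19, 21]
4 → replaces 5 → [1, 4, 6, 15, 19, 21]
24 → extends → [1, 4, 6, 15, 19, 21, 24]
9 → replaces 15 → [1, 4, 6, 9, 19, 21, 24]
21 → already a tail → [1, 4, 6, 9, 19, 21, 24]
22 → replaces 24 → [1, 4, 6, 9, 19, 21, 22]
17 → replaces 19 → [1, 4, 6, 9, 17, 21, 22]
19 → replaces 21 → [1, 4, 6, 9, 17, 19, 22]
Longest strictly increasing subsequence has length 7, so deletions = 17 − 7 = 10.

10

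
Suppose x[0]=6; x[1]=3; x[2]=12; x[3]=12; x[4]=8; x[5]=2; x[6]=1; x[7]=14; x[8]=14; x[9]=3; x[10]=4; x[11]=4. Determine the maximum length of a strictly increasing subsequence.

Track the smallest tail for each achievable length (strict):
6 → extends → [6]
3 → replaces 6 → [3]
12 → extends → [3, 12]
12 → already a tail → [3, 12]
8 → replaces 12 → [3, 8]
2 → replaces 3 → [2, 8]
1 → replaces 2 → [1, 8]
14 → extends → [1, 8, 14]
14 → already a tail → [1, 8, 14]
3 → replaces 8 → [1, 3, 14]
4 → replaces 14 → [1, 3, 4]
4 → already a tail → [1, 3, 4]
Three tails, so the longest strictly increasing subsequence has length 3 (e.g. 6, 12, 14).

3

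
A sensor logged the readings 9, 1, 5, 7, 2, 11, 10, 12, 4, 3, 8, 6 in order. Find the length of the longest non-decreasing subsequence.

5

Track the smallest tail for each achievable length (allowing ties):
9 → extends → [9]
1 → replaces 9 → [1]
5 → extends → [1, 5]
7 → extends → [1, 5, 7]
2 → replaces 5 → [1, 2, 7]
11 → extends → [1, 2, 7, 11]
10 → replaces 11 → [1, 2, 7, 10]
12 → extends → [1, 2, 7, 10, 12]
4 → replaces 7 → [1, 2, 4, 10, 12]
3 → replaces 4 → [1, 2, 3, 10, 12]
8 → replaces 10 → [1, 2, 3, 8, 12]
6 → replaces 8 → [1, 2, 3, 6, 12]
Five tails, so the longest non-decreasing subsequence has length 5 (e.g. 1, 5, 7, 11, 12).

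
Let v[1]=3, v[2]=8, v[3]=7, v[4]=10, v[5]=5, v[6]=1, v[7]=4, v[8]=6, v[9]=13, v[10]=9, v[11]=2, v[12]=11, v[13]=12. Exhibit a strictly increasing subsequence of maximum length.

3, 5, 6, 9, 11, 12

Patience tails give the LIS length; then backtrack through the dp parents:
3 → extends → [3]
8 → extends → [3, 8]
7 → replaces 8 → [3, 7]
10 → extends → [3, 7, 10]
5 → replaces 7 → [3, 5, 10]
1 → replaces 3 → [1, 5, 10]
4 → replaces 5 → [1, 4, 10]
6 → replaces 10 → [1, 4, 6]
13 → extends → [1, 4, 6, 13]
9 → replaces 13 → [1, 4, 6, 9]
2 → replaces 4 → [1, 2, 6, 9]
11 → extends → [1, 2, 6, 9, 11]
12 → extends → [1, 2, 6, 9, 11, 12]
Length 6; one witness is 3, 5, 6, 9, 11, 12.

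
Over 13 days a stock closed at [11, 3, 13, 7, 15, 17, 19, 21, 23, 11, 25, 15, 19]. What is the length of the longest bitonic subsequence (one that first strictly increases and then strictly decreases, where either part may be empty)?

inc[i] = longest strictly increasing subsequence ending at i; dec[i] = longest strictly decreasing subsequence starting at i:
i:      1  2  3  4  5  6  7  8  9 10 11 12 13
a[i]:  11  3 13  7 15 17 19 21 23 11 25 15 19
inc:    1  1  2  2  3  4  5  6  7  3  8  4  5
dec:    2  1  2  1  2  2  2  2  2  1  2  1  1
Best peak at i=11 (value 25): inc=8, dec=2, length 8+2−1 = 9.

9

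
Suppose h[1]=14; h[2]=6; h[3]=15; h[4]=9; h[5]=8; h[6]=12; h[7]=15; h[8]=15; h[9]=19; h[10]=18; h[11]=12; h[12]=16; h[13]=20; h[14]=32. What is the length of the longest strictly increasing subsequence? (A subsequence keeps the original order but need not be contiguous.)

7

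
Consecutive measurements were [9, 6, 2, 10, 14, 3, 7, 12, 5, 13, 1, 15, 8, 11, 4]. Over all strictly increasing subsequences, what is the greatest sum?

Let S[i] be the best sum of a strictly increasing subsequence ending at i:
i:      1  2  3  4  5  6  7  8  9 10 11 12 13 14 15
a[i]:   9  6  2 10 14  3  7 12  5 13  1 15  8 11  4
S:      9  6  2 19 33  5 13 31 10 44  1 59 21 32  9
Maximum is 59 (e.g. 9 + 10 + 12 + 13 + 15).

59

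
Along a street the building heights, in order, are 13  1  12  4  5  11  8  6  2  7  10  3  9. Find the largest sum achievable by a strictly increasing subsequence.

33

Let S[i] be the best sum of a strictly increasing subsequence ending at i:
i:      1  2  3  4  5  6  7  8  9 10 11 12 13
a[i]:  13  1 12  4  5 11  8  6  2  7 10  3  9
S:     13  1 13  5 10 21 18 16  3 23 33  6 32
Maximum is 33 (e.g. 1 + 4 + 5 + 6 + 7 + 10).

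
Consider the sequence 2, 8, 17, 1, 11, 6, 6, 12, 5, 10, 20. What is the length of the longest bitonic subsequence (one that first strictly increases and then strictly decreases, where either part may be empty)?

6

inc[i] = longest strictly increasing subsequence ending at i; dec[i] = longest strictly decreasing subsequence starting at i:
i:      1  2  3  4  5  6  7  8  9 10 11
a[i]:   2  8 17  1 11  6  6 12  5 10 20
inc:    1  2  3  1  3  2  2  4  2  3  5
dec:    2  3  4  1  3  2  2  2  1  1  1
Best peak at i=3 (value 17): inc=3, dec=4, length 3+4−1 = 6.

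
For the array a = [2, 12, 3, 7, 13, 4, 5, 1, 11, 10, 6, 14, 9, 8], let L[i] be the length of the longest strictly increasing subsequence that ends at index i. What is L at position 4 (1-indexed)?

dp[i] = 1 + max{dp[j] : j<i, a[j]<a[i]} (or 1 if no such j):
i:      1  2  3  4  5  6  7  8  9 10 11 12 13 14
a[i]:   2 12  3  7 13  4  5  1 11 10  6 14  9  8
dp:     1  2  2  3  4  3  4  1  5  5  5  6  6  6
At index 4 the value is 3.

3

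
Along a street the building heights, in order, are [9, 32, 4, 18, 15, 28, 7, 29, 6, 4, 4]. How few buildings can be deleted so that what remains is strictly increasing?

Fewest deletions = n − (longest strictly increasing subsequence).
i:      1  2  3  4  5  6  7  8  9 10 11
a[i]:   9 32  4 18 15 28  7 29  6  4  4
dp:     1  2  1  2  2  3  2  4  2  1  1
max dp = 4, so deletions = 11 − 4 = 7.

7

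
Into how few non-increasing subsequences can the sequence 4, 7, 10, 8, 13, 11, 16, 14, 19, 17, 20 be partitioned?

7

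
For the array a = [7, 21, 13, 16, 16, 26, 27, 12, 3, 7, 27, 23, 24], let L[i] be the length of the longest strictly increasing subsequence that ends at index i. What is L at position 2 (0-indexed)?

2

dp[i] = 1 + max{dp[j] : j<i, a[j]<a[i]} (or 1 if no such j):
i:      0  1  2  3  4  5  6  7  8  9 10 11 12
a[i]:   7 21 13 16 16 26 27 12  3  7 27 23 24
dp:     1  2  2  3  3  4  5  2  1  2  5  4  5
At index 2 the value is 2.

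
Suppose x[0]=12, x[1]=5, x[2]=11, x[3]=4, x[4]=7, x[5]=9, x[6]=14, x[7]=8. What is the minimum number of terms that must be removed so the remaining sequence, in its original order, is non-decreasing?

4

Fewest deletions = n − (longest non-decreasing subsequence).
i:      0  1  2  3  4  5  6  7
x[i]:  12  5 11  4  7  9 14  8
dp:     1  1  2  1  2  3  4  3
max dp = 4, so deletions = 8 − 4 = 4.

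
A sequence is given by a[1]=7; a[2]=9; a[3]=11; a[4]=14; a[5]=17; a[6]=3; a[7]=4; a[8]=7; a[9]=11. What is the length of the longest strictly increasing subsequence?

Track the smallest tail for each achievable length (strict):
7 → extends → [7]
9 → extends → [7, 9]
11 → extends → [7, 9, 11]
14 → extends → [7, 9, 11, 14]
17 → extends → [7, 9, 11, 14, 17]
3 → replaces 7 → [3, 9, 11, 14, 17]
4 → replaces 9 → [3, 4, 11, 14, 17]
7 → replaces 11 → [3, 4, 7, 14, 17]
11 → replaces 14 → [3, 4, 7, 11, 17]
Five tails, so the longest strictly increasing subsequence has length 5 (e.g. 7, 9, 11, 14, 17).

5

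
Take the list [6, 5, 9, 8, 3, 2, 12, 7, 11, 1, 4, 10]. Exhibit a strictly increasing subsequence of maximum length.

Patience tails give the LIS length; then backtrack through the dp parents:
6 → extends → [6]
5 → replaces 6 → [5]
9 → extends → [5, 9]
8 → replaces 9 → [5, 8]
3 → replaces 5 → [3, 8]
2 → replaces 3 → [2, 8]
12 → extends → [2, 8, 12]
7 → replaces 8 → [2, 7, 12]
11 → replaces 12 → [2, 7, 11]
1 → replaces 2 → [1, 7, 11]
4 → replaces 7 → [1, 4, 11]
10 → replaces 11 → [1, 4, 10]
Length 3; one witness is 6, 9, 12.

6, 9, 12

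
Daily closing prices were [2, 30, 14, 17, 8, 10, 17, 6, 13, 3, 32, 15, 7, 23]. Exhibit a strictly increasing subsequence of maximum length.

2, 8, 10, 13, 15, 23

Patience tails give the LIS length; then backtrack through the dp parents:
2 → extends → [2]
30 → extends → [2, 30]
14 → replaces 30 → [2, 14]
17 → extends → [2, 14, 17]
8 → replaces 14 → [2, 8, 17]
10 → replaces 17 → [2, 8, 10]
17 → extends → [2, 8, 10, 17]
6 → replaces 8 → [2, 6, 10, 17]
13 → replaces 17 → [2, 6, 10, 13]
3 → replaces 6 → [2, 3, 10, 13]
32 → extends → [2, 3, 10, 13, 32]
15 → replaces 32 → [2, 3, 10, 13, 15]
7 → replaces 10 → [2, 3, 7, 13, 15]
23 → extends → [2, 3, 7, 13, 15, 23]
Length 6; one witness is 2, 8, 10, 13, 15, 23.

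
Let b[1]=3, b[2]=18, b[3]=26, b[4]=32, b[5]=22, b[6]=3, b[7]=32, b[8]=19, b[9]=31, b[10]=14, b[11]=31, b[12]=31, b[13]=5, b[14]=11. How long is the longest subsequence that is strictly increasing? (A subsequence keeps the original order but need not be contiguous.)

Track the smallest tail for each achievable length (strict):
3 → extends → [3]
18 → extends → [3, 18]
26 → extends → [3, 18, 26]
32 → extends → [3, 18, 26, 32]
22 → replaces 26 → [3, 18, 22, 32]
3 → already a tail → [3, 18, 22, 32]
32 → already a tail → [3, 18, 22, 32]
19 → replaces 22 → [3, 18, 19, 32]
31 → replaces 32 → [3, 18, 19, 31]
14 → replaces 18 → [3, 14, 19, 31]
31 → already a tail → [3, 14, 19, 31]
31 → already a tail → [3, 14, 19, 31]
5 → replaces 14 → [3, 5, 19, 31]
11 → replaces 19 → [3, 5, 11, 31]
Four tails, so the longest strictly increasing subsequence has length 4 (e.g. 3, 18, 26, 32).

4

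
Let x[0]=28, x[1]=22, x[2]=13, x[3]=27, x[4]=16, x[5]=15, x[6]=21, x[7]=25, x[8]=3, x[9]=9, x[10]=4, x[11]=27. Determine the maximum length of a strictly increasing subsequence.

Track the smallest tail for each achievable length (strict):
28 → extends → [28]
22 → replaces 28 → [22]
13 → replaces 22 → [13]
27 → extends → [13, 27]
16 → replaces 27 → [13, 16]
15 → replaces 16 → [13, 15]
21 → extends → [13, 15, 21]
25 → extends → [13, 15, 21, 25]
3 → replaces 13 → [3, 15, 21, 25]
9 → replaces 15 → [3, 9, 21, 25]
4 → replaces 9 → [3, 4, 21, 25]
27 → extends → [3, 4, 21, 25, 27]
Five tails, so the longest strictly increasing subsequence has length 5 (e.g. 13, 16, 21, 25, 27).

5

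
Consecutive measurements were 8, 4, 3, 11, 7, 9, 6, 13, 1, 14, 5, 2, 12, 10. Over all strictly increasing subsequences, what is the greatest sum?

Let S[i] be the best sum of a strictly increasing subsequence ending at i:
i:      1  2  3  4  5  6  7  8  9 10 11 12 13 14
a[i]:   8  4  3 11  7  9  6 13  1 14  5  2 12 10
S:      8  4  3 19 11 20 10 33  1 47  9  3 32 30
Maximum is 47 (e.g. 4 + 7 + 9 + 13 + 14).

47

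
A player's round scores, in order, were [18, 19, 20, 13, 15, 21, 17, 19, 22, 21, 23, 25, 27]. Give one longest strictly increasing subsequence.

Patience tails give the LIS length; then backtrack through the dp parents:
18 → extends → [18]
19 → extends → [18, 19]
20 → extends → [18, 19, 20]
13 → replaces 18 → [13, 19, 20]
15 → replaces 19 → [13, 15, 20]
21 → extends → [13, 15, 20, 21]
17 → replaces 20 → [13, 15, 17, 21]
19 → replaces 21 → [13, 15, 17, 19]
22 → extends → [13, 15, 17, 19, 22]
21 → replaces 22 → [13, 15, 17, 19, 21]
23 → extends → [13, 15, 17, 19, 21, 23]
25 → extends → [13, 15, 17, 19, 21, 23, 25]
27 → extends → [13, 15, 17, 19, 21, 23, 25, 27]
Length 8; one witness is 18, 19, 20, 21, 22, 23, 25, 27.

18, 19, 20, 21, 22, 23, 25, 27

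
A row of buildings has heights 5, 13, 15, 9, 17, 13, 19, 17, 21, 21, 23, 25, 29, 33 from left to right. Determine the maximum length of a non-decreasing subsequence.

11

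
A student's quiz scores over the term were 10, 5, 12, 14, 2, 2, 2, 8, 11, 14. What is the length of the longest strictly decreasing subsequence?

Negate each value so 'decreasing' becomes 'increasing', then run patience tails on the negated sequence:
-10 → extends → [-10]
-5 → extends → [-10, -5]
-12 → replaces -10 → [-12, -5]
-14 → replaces -12 → [-14, -5]
-2 → extends → [-14, -5, -2]
-2 → already a tail → [-14, -5, -2]
-2 → already a tail → [-14, -5, -2]
-8 → replaces -5 → [-14, -8, -2]
-11 → replaces -8 → [-14, -11, -2]
-14 → already a tail → [-14, -11, -2]
Three tails, so the longest strictly decreasing subsequence of the original has length 3.

3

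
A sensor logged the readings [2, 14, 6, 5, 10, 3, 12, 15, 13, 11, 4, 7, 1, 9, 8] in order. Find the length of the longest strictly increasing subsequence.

5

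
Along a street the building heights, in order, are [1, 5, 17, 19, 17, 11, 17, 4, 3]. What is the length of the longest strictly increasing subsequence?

4

Track the smallest tail for each achievable length (strict):
1 → extends → [1]
5 → extends → [1, 5]
17 → extends → [1, 5, 17]
19 → extends → [1, 5, 17, 19]
17 → already a tail → [1, 5, 17, 19]
11 → replaces 17 → [1, 5, 11, 19]
17 → replaces 19 → [1, 5, 11, 17]
4 → replaces 5 → [1, 4, 11, 17]
3 → replaces 4 → [1, 3, 11, 17]
Four tails, so the longest strictly increasing subsequence has length 4 (e.g. 1, 5, 17, 19).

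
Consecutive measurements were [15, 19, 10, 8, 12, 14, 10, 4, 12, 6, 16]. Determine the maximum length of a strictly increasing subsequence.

4

Track the smallest tail for each achievable length (strict):
15 → extends → [15]
19 → extends → [15, 19]
10 → replaces 15 → [10, 19]
8 → replaces 10 → [8, 19]
12 → replaces 19 → [8, 12]
14 → extends → [8, 12, 14]
10 → replaces 12 → [8, 10, 14]
4 → replaces 8 → [4, 10, 14]
12 → replaces 14 → [4, 10, 12]
6 → replaces 10 → [4, 6, 12]
16 → extends → [4, 6, 12, 16]
Four tails, so the longest strictly increasing subsequence has length 4 (e.g. 10, 12, 14, 16).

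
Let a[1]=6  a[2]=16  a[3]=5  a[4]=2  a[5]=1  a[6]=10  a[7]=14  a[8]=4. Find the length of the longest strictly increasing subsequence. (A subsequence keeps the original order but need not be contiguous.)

Track the smallest tail for each achievable length (strict):
6 → extends → [6]
16 → extends → [6, 16]
5 → replaces 6 → [5, 16]
2 → replaces 5 → [2, 16]
1 → replaces 2 → [1, 16]
10 → replaces 16 → [1, 10]
14 → extends → [1, 10, 14]
4 → replaces 10 → [1, 4, 14]
Three tails, so the longest strictly increasing subsequence has length 3 (e.g. 6, 10, 14).

3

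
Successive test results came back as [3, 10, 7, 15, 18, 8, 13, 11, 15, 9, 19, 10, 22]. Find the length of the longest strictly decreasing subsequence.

4

Let dp[i] be the longest strictly decreasing subsequence ending at i:
i:      1  2  3  4  5  6  7  8  9 10 11 12 13
a[i]:   3 10  7 15 18  8 13 11 15  9 19 10 22
dp:     1  1  2  1  1  2  2  3  2  4  1  4  1
Maximum is 4.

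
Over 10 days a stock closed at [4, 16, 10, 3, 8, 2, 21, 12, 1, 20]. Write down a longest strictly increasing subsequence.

4, 10, 12, 20

Patience tails give the LIS length; then backtrack through the dp parents:
4 → extends → [4]
16 → extends → [4, 16]
10 → replaces 16 → [4, 10]
3 → replaces 4 → [3, 10]
8 → replaces 10 → [3, 8]
2 → replaces 3 → [2, 8]
21 → extends → [2, 8, 21]
12 → replaces 21 → [2, 8, 12]
1 → replaces 2 → [1, 8, 12]
20 → extends → [1, 8, 12, 20]
Length 4; one witness is 4, 10, 12, 20.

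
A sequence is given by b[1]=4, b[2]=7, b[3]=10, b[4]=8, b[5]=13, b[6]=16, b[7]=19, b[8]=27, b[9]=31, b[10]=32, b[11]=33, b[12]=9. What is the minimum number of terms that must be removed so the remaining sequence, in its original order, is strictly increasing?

Fewest deletions = n − (longest strictly increasing subsequence).
i:      1  2  3  4  5  6  7  8  9 10 11 12
b[i]:   4  7 10  8 13 16 19 27 31 32 33  9
dp:     1  2  3  3  4  5  6  7  8  9 10  4
max dp = 10, so deletions = 12 − 10 = 2.

2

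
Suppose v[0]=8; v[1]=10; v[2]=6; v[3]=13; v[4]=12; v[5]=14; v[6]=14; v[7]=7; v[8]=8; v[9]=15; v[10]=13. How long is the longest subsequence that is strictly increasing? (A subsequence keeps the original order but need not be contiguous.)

Let dp[i] be the length of the longest such subsequence ending at index i:
i:      0  1  2  3  4  5  6  7  8  9 10
v[i]:   8 10  6 13 12 14 14  7  8 15 13
dp:     1  2  1  3  3  4  4  2  3  5  4
Maximum dp value is 5.

5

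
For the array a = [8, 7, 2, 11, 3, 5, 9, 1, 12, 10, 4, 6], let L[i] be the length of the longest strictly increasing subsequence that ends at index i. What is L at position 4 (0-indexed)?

2

dp[i] = 1 + max{dp[j] : j<i, a[j]<a[i]} (or 1 if no such j):
i:      0  1  2  3  4  5  6  7  8  9 10 11
a[i]:   8  7  2 11  3  5  9  1 12 10  4  6
dp:     1  1  1  2  2  3  4  1  5  5  3  4
At index 4 the value is 2.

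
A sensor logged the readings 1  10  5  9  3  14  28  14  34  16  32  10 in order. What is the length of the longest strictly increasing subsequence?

6

Track the smallest tail for each achievable length (strict):
1 → extends → [1]
10 → extends → [1, 10]
5 → replaces 10 → [1, 5]
9 → extends → [1, 5, 9]
3 → replaces 5 → [1, 3, 9]
14 → extends → [1, 3, 9, 14]
28 → extends → [1, 3, 9, 14, 28]
14 → already a tail → [1, 3, 9, 14, 28]
34 → extends → [1, 3, 9, 14, 28, 34]
16 → replaces 28 → [1, 3, 9, 14, 16, 34]
32 → replaces 34 → [1, 3, 9, 14, 16, 32]
10 → replaces 14 → [1, 3, 9, 10, 16, 32]
Six tails, so the longest strictly increasing subsequence has length 6 (e.g. 1, 5, 9, 14, 28, 34).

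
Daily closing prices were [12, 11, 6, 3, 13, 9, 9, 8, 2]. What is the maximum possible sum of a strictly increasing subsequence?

Let S[i] be the best sum of a strictly increasing subsequence ending at i:
i:      1  2  3  4  5  6  7  8  9
a[i]:  12 11  6  3 13  9  9  8  2
S:     12 11  6  3 25 15 15 14  2
Maximum is 25 (e.g. 12 + 13).

25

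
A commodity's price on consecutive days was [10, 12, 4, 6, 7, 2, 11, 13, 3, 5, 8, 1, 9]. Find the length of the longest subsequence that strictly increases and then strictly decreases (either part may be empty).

inc[i] = longest strictly increasing subsequence ending at i; dec[i] = longest strictly decreasing subsequence starting at i:
i:      1  2  3  4  5  6  7  8  9 10 11 12 13
a[i]:  10 12  4  6  7  2 11 13  3  5  8  1  9
inc:    1  2  1  2  3  1  4  5  2  3  4  1  5
dec:    4  4  3  3  3  2  3  3  2  2  2  1  1
Best peak at i=8 (value 13): inc=5, dec=3, length 5+3−1 = 7.

7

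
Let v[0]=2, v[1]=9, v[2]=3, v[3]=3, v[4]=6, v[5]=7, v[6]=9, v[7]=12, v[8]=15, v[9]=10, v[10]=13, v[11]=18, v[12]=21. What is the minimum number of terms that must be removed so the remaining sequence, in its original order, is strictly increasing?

Fewest deletions = n − (longest strictly increasing subsequence).
i:      0  1  2  3  4  5  6  7  8  9 10 11 12
v[i]:   2  9  3  3  6  7  9 12 15 10 13 18 21
dp:     1  2  2  2  3  4  5  6  7  6  7  8  9
max dp = 9, so deletions = 13 − 9 = 4.

4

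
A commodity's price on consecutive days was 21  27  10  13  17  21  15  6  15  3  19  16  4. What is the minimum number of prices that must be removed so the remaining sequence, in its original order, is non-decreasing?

Fewest deletions = n − (longest non-decreasing subsequence).
i:      1  2  3  4  5  6  7  8  9 10 11 12 13
a[i]:  21 27 10 13 17 21 15  6 15  3 19 16  4
dp:     1  2  1  2  3  4  3  1  4  1  5  5  2
max dp = 5, so deletions = 13 − 5 = 8.

8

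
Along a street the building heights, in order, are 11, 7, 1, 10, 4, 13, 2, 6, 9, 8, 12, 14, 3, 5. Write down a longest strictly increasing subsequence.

1, 4, 6, 9, 12, 14

Patience tails give the LIS length; then backtrack through the dp parents:
11 → extends → [11]
7 → replaces 11 → [7]
1 → replaces 7 → [1]
10 → extends → [1, 10]
4 → replaces 10 → [1, 4]
13 → extends → [1, 4, 13]
2 → replaces 4 → [1, 2, 13]
6 → replaces 13 → [1, 2, 6]
9 → extends → [1, 2, 6, 9]
8 → replaces 9 → [1, 2, 6, 8]
12 → extends → [1, 2, 6, 8, 12]
14 → extends → [1, 2, 6, 8, 12, 14]
3 → replaces 6 → [1, 2, 3, 8, 12, 14]
5 → replaces 8 → [1, 2, 3, 5, 12, 14]
Length 6; one witness is 1, 4, 6, 9, 12, 14.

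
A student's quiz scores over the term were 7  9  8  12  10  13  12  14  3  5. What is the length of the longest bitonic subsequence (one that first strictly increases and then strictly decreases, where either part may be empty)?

6

inc[i] = longest strictly increasing subsequence ending at i; dec[i] = longest strictly decreasing subsequence starting at i:
i:      1  2  3  4  5  6  7  8  9 10
a[i]:   7  9  8 12 10 13 12 14  3  5
inc:    1  2  2  3  3  4  4  5  1  2
dec:    2  3  2  3  2  3  2  2  1  1
Best peak at i=6 (value 13): inc=4, dec=3, length 4+3−1 = 6.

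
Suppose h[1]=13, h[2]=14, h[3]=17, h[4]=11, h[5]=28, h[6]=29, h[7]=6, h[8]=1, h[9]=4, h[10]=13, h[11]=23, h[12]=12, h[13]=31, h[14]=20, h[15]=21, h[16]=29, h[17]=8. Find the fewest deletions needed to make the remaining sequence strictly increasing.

Fewest deletions = n − (longest strictly increasing subsequence).
i:      1  2  3  4  5  6  7  8  9 10 11 12 13 14 15 16 17
h[i]:  13 14 17 11 28 29  6  1  4 13 23 12 31 20 21 29  8
dp:     1  2  3  1  4  5  1  1  2  3  4  3  6  4  5  6  3
max dp = 6, so deletions = 17 − 6 = 11.

11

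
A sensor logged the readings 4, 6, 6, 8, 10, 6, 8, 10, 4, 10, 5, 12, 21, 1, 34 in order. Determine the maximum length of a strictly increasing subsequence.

Track the smallest tail for each achievable length (strict):
4 → extends → [4]
6 → extends → [4, 6]
6 → already a tail → [4, 6]
8 → extends → [4, 6, 8]
10 → extends → [4, 6, 8, 10]
6 → already a tail → [4, 6, 8, 10]
8 → already a tail → [4, 6, 8, 10]
10 → already a tail → [4, 6, 8, 10]
4 → already a tail → [4, 6, 8, 10]
10 → already a tail → [4, 6, 8, 10]
5 → replaces 6 → [4, 5, 8, 10]
12 → extends → [4, 5, 8, 10, 12]
21 → extends → [4, 5, 8, 10, 12, 21]
1 → replaces 4 → [1, 5, 8, 10, 12, 21]
34 → extends → [1, 5, 8, 10, 12, 21, 34]
Seven tails, so the longest strictly increasing subsequence has length 7 (e.g. 4, 6, 8, 10, 12, 21, 34).

7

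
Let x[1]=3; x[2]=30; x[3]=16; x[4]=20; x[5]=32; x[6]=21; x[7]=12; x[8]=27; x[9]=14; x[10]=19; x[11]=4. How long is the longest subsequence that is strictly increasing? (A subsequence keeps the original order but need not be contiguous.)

5

Let dp[i] be the length of the longest such subsequence ending at index i:
i:      1  2  3  4  5  6  7  8  9 10 11
x[i]:   3 30 16 20 32 21 12 27 14 19  4
dp:     1  2  2  3  4  4  2  5  3  4  2
Maximum dp value is 5.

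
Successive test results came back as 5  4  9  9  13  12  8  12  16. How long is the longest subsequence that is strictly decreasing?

Let dp[i] be the longest strictly decreasing subsequence ending at i:
i:      1  2  3  4  5  6  7  8  9
a[i]:   5  4  9  9 13 12  8 12 16
dp:     1  2  1  1  1  2  3  2  1
Maximum is 3.

3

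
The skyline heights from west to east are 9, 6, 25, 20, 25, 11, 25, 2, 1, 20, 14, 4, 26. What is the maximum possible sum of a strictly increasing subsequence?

Let S[i] be the best sum of a strictly increasing subsequence ending at i:
i:      1  2  3  4  5  6  7  8  9 10 11 12 13
a[i]:   9  6 25 20 25 11 25  2  1 20 14  4 26
S:      9  6 34 29 54 20 54  2  1 40 34  6 80
Maximum is 80 (e.g. 9 + 20 + 25 + 26).

80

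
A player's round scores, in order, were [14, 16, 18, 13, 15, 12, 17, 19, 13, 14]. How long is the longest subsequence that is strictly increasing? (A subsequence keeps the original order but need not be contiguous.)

Track the smallest tail for each achievable length (strict):
14 → extends → [14]
16 → extends → [14, 16]
18 → extends → [14, 16, 18]
13 → replaces 14 → [13, 16, 18]
15 → replaces 16 → [13, 15, 18]
12 → replaces 13 → [12, 15, 18]
17 → replaces 18 → [12, 15, 17]
19 → extends → [12, 15, 17, 19]
13 → replaces 15 → [12, 13, 17, 19]
14 → replaces 17 → [12, 13, 14, 19]
Four tails, so the longest strictly increasing subsequence has length 4 (e.g. 14, 16, 18, 19).

4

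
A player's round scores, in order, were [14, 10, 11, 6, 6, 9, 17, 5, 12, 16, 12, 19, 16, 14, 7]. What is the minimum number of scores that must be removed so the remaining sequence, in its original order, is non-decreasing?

Fewest deletions = n − (longest non-decreasing subsequence).
i:      1  2  3  4  5  6  7  8  9 10 11 12 13 14 15
a[i]:  14 10 11  6  6  9 17  5 12 16 12 19 16 14  7
dp:     1  1  2  1  2  3  4  1  4  5  5  6  6  6  3
max dp = 6, so deletions = 15 − 6 = 9.

9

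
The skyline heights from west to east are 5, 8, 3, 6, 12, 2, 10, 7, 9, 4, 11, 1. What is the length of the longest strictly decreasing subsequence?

5

Let dp[i] be the longest strictly decreasing subsequence ending at i:
i:      1  2  3  4  5  6  7  8  9 10 11 12
a[i]:   5  8  3  6 12  2 10  7  9  4 11  1
dp:     1  1  2  2  1  3  2  3  3  4  2  5
Maximum is 5.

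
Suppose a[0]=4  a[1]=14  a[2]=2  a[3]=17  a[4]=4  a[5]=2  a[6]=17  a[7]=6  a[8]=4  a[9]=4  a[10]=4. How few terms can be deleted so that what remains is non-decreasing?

Fewest deletions = n − (longest non-decreasing subsequence).
Patience tails:
4 → extends → [4]
14 → extends → [4, 14]
2 → replaces 4 → [2, 14]
17 → extends → [2, 14, 17]
4 → replaces 14 → [2, 4, 17]
2 → replaces 4 → [2, 2, 17]
17 → extends → [2, 2, 17, 17]
6 → replaces 17 → [2, 2, 6, 17]
4 → replaces 6 → [2, 2, 4, 17]
4 → replaces 17 → [2, 2, 4, 4]
4 → extends → [2, 2, 4, 4, 4]
Longest non-decreasing subsequence has length 5, so deletions = 11 − 5 = 6.

6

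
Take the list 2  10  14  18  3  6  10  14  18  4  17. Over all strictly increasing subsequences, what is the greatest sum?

53

Let S[i] be the best sum of a strictly increasing subsequence ending at i:
i:      1  2  3  4  5  6  7  8  9 10 11
a[i]:   2 10 14 18  3  6 10 14 18  4 17
S:      2 12 26 44  5 11 21 35 53  9 52
Maximum is 53 (e.g. 2 + 3 + 6 + 10 + 14 + 18).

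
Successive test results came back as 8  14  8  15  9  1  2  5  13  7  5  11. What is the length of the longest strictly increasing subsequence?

5

Let dp[i] be the length of the longest such subsequence ending at index i:
i:      1  2  3  4  5  6  7  8  9 10 11 12
a[i]:   8 14  8 15  9  1  2  5 13  7  5 11
dp:     1  2  1  3  2  1  2  3  4  4  3  5
Maximum dp value is 5.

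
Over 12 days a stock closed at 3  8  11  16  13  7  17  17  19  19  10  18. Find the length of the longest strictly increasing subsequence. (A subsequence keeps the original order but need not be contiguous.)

Track the smallest tail for each achievable length (strict):
3 → extends → [3]
8 → extends → [3, 8]
11 → extends → [3, 8, 11]
16 → extends → [3, 8, 11, 16]
13 → replaces 16 → [3, 8, 11, 13]
7 → replaces 8 → [3, 7, 11, 13]
17 → extends → [3, 7, 11, 13, 17]
17 → already a tail → [3, 7, 11, 13, 17]
19 → extends → [3, 7, 11, 13, 17, 19]
19 → already a tail → [3, 7, 11, 13, 17, 19]
10 → replaces 11 → [3, 7, 10, 13, 17, 19]
18 → replaces 19 → [3, 7, 10, 13, 17, 18]
Six tails, so the longest strictly increasing subsequence has length 6 (e.g. 3, 8, 11, 16, 17, 19).

6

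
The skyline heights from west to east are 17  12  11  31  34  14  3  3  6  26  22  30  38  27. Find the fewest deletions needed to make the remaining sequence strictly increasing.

Fewest deletions = n − (longest strictly increasing subsequence).
i:      1  2  3  4  5  6  7  8  9 10 11 12 13 14
a[i]:  17 12 11 31 34 14  3  3  6 26 22 30 38 27
dp:     1  1  1  2  3  2  1  1  2  3  3  4  5  4
max dp = 5, so deletions = 14 − 5 = 9.

9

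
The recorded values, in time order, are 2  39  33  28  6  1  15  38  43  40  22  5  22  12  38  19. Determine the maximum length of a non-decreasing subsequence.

6

Track the smallest tail for each achievable length (allowing ties):
2 → extends → [2]
39 → extends → [2, 39]
33 → replaces 39 → [2, 33]
28 → replaces 33 → [2, 28]
6 → replaces 28 → [2, 6]
1 → replaces 2 → [1, 6]
15 → extends → [1, 6, 15]
38 → extends → [1, 6, 15, 38]
43 → extends → [1, 6, 15, 38, 43]
40 → replaces 43 → [1, 6, 15, 38, 40]
22 → replaces 38 → [1, 6, 15, 22, 40]
5 → replaces 6 → [1, 5, 15, 22, 40]
22 → replaces 40 → [1, 5, 15, 22, 22]
12 → replaces 15 → [1, 5, 12, 22, 22]
38 → extends → [1, 5, 12, 22, 22, 38]
19 → replaces 22 → [1, 5, 12, 19, 22, 38]
Six tails, so the longest non-decreasing subsequence has length 6 (e.g. 2, 6, 15, 22, 22, 38).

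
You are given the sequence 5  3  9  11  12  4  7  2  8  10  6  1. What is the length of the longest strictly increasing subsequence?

Track the smallest tail for each achievable length (strict):
5 → extends → [5]
3 → replaces 5 → [3]
9 → extends → [3, 9]
11 → extends → [3, 9, 11]
12 → extends → [3, 9, 11, 12]
4 → replaces 9 → [3, 4, 11, 12]
7 → replaces 11 → [3, 4, 7, 12]
2 → replaces 3 → [2, 4, 7, 12]
8 → replaces 12 → [2, 4, 7, 8]
10 → extends → [2, 4, 7, 8, 10]
6 → replaces 7 → [2, 4, 6, 8, 10]
1 → replaces 2 → [1, 4, 6, 8, 10]
Five tails, so the longest strictly increasing subsequence has length 5 (e.g. 3, 4, 7, 8, 10).

5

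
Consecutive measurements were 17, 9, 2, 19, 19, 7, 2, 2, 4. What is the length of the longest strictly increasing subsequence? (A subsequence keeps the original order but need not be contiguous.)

Track the smallest tail for each achievable length (strict):
17 → extends → [17]
9 → replaces 17 → [9]
2 → replaces 9 → [2]
19 → extends → [2, 19]
19 → already a tail → [2, 19]
7 → replaces 19 → [2, 7]
2 → already a tail → [2, 7]
2 → already a tail → [2, 7]
4 → replaces 7 → [2, 4]
Two tails, so the longest strictly increasing subsequence has length 2 (e.g. 17, 19).

2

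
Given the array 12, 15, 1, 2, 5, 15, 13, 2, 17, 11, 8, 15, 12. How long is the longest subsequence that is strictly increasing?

Let dp[i] be the length of the longest such subsequence ending at index i:
i:      1  2  3  4  5  6  7  8  9 10 11 12 13
a[i]:  12 15  1  2  5 15 13  2 17 11  8 15 12
dp:     1  2  1  2  3  4  4  2  5  4  4  5  5
Maximum dp value is 5.

5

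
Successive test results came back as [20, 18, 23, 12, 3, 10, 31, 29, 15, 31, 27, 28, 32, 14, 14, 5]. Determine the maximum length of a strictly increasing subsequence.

6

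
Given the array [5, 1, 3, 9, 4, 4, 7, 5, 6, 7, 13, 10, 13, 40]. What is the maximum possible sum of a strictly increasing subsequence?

Let S[i] be the best sum of a strictly increasing subsequence ending at i:
i:      1  2  3  4  5  6  7  8  9 10 11 12 13 14
a[i]:   5  1  3  9  4  4  7  5  6  7 13 10 13 40
S:      5  1  4 14  8  8 15 13 19 26 39 36 49 89
Maximum is 89 (e.g. 1 + 3 + 4 + 5 + 6 + 7 + 10 + 13 + 40).

89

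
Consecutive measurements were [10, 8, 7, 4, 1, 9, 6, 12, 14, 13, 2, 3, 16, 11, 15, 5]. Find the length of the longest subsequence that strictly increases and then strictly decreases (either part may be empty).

inc[i] = longest strictly increasing subsequence ending at i; dec[i] = longest strictly decreasing subsequence starting at i:
i:      1  2  3  4  5  6  7  8  9 10 11 12 13 14 15 16
a[i]:  10  8  7  4  1  9  6 12 14 13  2  3 16 11 15  5
inc:    1  1  1  1  1  2  2  3  4  4  2  3  5  4  5  4
dec:    5  4  3  2  1  3  2  3  4  3  1  1  3  2  2  1
Best peak at i=9 (value 14): inc=4, dec=4, length 4+4−1 = 7.

7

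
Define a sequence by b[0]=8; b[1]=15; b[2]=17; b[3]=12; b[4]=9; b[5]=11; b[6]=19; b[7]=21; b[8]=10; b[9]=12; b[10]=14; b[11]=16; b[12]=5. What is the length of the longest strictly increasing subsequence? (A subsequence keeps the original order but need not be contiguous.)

6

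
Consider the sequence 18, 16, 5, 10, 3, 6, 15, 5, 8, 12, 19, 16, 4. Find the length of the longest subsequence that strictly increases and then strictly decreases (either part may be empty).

7

inc[i] = longest strictly increasing subsequence ending at i; dec[i] = longest strictly decreasing subsequence starting at i:
i:      1  2  3  4  5  6  7  8  9 10 11 12 13
a[i]:  18 16  5 10  3  6 15  5  8 12 19 16  4
inc:    1  1  1  2  1  2  3  2  3  4  5  5  2
dec:    6  5  2  4  1  3  3  2  2  2  3  2  1
Best peak at i=11 (value 19): inc=5, dec=3, length 5+3−1 = 7.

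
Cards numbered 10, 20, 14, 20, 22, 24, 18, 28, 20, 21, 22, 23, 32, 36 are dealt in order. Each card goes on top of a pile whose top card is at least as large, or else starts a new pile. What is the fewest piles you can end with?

9

Place each on the leftmost legal pile:
10 → new pile 1 (tops now [10])
20 → new pile 2 (tops now [10, 20])
14 → pile 2 (tops now [10, 14])
20 → new pile 3 (tops now [10, 14, 20])
22 → new pile 4 (tops now [10, 14, 20, 22])
24 → new pile 5 (tops now [10, 14, 20, 22, 24])
18 → pile 3 (tops now [10, 14, 18, 22, 24])
28 → new pile 6 (tops now [10, 14, 18, 22, 24, 28])
20 → pile 4 (tops now [10, 14, 18, 20, 24, 28])
21 → pile 5 (tops now [10, 14, 18, 20, 21, 28])
22 → pile 6 (tops now [10, 14, 18, 20, 21, 22])
23 → new pile 7 (tops now [10, 14, 18, 20, 21, 22, 23])
32 → new pile 8 (tops now [10, 14, 18, 20, 21, 22, 23, 32])
36 → new pile 9 (tops now [10, 14, 18, 20, 21, 22, 23, 32, 36])
Nine piles.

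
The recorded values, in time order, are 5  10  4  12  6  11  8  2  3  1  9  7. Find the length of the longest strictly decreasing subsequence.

5

Negate each value so 'decreasing' becomes 'increasing', then run patience tails on the negated sequence:
-5 → extends → [-5]
-10 → replaces -5 → [-10]
-4 → extends → [-10, -4]
-12 → replaces -10 → [-12, -4]
-6 → replaces -4 → [-12, -6]
-11 → replaces -6 → [-12, -11]
-8 → extends → [-12, -11, -8]
-2 → extends → [-12, -11, -8, -2]
-3 → replaces -2 → [-12, -11, -8, -3]
-1 → extends → [-12, -11, -8, -3, -1]
-9 → replaces -8 → [-12, -11, -9, -3, -1]
-7 → replaces -3 → [-12, -11, -9, -7, -1]
Five tails, so the longest strictly decreasing subsequence of the original has length 5.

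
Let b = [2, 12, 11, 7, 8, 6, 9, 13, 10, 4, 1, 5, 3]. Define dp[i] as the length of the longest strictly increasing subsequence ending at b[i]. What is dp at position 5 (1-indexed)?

dp[i] = 1 + max{dp[j] : j<i, b[j]<b[i]} (or 1 if no such j):
i:      1  2  3  4  5  6  7  8  9 10 11 12 13
b[i]:   2 12 11  7  8  6  9 13 10  4  1  5  3
dp:     1  2  2  2  3  2  4  5  5  2  1  3  2
At index 5 the value is 3.

3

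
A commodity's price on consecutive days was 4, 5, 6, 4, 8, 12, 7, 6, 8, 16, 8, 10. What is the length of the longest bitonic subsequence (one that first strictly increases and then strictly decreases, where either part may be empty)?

7

inc[i] = longest strictly increasing subsequence ending at i; dec[i] = longest strictly decreasing subsequence starting at i:
i:      1  2  3  4  5  6  7  8  9 10 11 12
a[i]:   4  5  6  4  8 12  7  6  8 16  8 10
inc:    1  2  3  1  4  5  4  3  5  6  5  6
dec:    1  2  2  1  3  3  2  1  1  2  1  1
Best peak at i=6 (value 12): inc=5, dec=3, length 5+3−1 = 7.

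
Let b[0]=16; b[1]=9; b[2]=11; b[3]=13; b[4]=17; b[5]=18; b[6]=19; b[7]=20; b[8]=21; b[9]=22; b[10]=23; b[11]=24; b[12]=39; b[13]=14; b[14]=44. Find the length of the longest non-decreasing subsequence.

Track the smallest tail for each achievable length (allowing ties):
16 → extends → [16]
9 → replaces 16 → [9]
11 → extends → [9, 11]
13 → extends → [9, 11, 13]
17 → extends → [9, 11, 13, 17]
18 → extends → [9, 11, 13, 17, 18]
19 → extends → [9, 11, 13, 17, 18, 19]
20 → extends → [9, 11, 13, 17, 18, 19, 20]
21 → extends → [9, 11, 13, 17, 18, 19, 20, 21]
22 → extends → [9, 11, 13, 17, 18, 19, 20, 21, 22]
23 → extends → [9, 11, 13, 17, 18, 19, 20, 21, 22, 23]
24 → extends → [9, 11, 13, 17, 18, 19, 20, 21, 22, 23, 24]
39 → extends → [9, 11, 13, 17, 18, 19, 20, 21, 22, 23, 24, 39]
14 → replaces 17 → [9, 11, 13, 14, 18, 19, 20, 21, 22, 23, 24, 39]
44 → extends → [9, 11, 13, 14, 18, 19, 20, 21, 22, 23, 24, 39, 44]
Thirteen tails, so the longest non-decreasing subsequence has length 13 (e.g. 9, 11, 13, 17, 18, 19, 20, 21, 22, 23, 24, 39, 44).

13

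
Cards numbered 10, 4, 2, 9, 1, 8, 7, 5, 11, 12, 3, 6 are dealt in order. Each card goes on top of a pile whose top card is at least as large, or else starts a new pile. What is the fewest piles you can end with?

4

The minimum number of non-increasing subsequences covering a sequence equals the length of its longest strictly increasing subsequence.
LIS length is 4 (e.g. 4, 9, 11, 12), so 4 piles are needed.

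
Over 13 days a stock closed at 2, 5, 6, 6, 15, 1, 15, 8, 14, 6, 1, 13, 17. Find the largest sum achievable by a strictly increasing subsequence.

52

Let S[i] be the best sum of a strictly increasing subsequence ending at i:
i:      1  2  3  4  5  6  7  8  9 10 11 12 13
a[i]:   2  5  6  6 15  1 15  8 14  6  1 13 17
S:      2  7 13 13 28  1 28 21 35 13  1 34 52
Maximum is 52 (e.g. 2 + 5 + 6 + 8 + 14 + 17).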